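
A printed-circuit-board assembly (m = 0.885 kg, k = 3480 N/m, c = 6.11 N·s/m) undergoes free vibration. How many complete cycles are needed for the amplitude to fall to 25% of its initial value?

5 cycles

ζ = c/(2√(km)) = 6.11/(2√(3480 × 0.885)) = 6.11/111.0 = 0.05505.
Logarithmic decrement δ = 2πζ/√(1 − ζ²) = 2π × 0.05505/√(1 − 0.00303) = 0.3464.
x_n/x₀ = e^(−nδ) ≤ 0.25; take ln: n ≥ ln(1/0.25)/δ = 1.386/0.3464 = 4.002.
So 5 complete cycles are required.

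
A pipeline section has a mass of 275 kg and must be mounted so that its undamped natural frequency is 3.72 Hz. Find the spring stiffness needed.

150000 N/m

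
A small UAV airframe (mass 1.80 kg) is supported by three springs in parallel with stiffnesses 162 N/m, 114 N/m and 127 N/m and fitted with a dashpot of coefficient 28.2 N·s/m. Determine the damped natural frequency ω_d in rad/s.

12.7 rad/s

Parallel springs add: k_eq = 162 + 114 + 127 = 403.0 N/m.
ω_n = √(k_eq/m) = √(403.0/1.80) = 14.96 rad/s.
Critical damping c_c = 2√(k_eq·m) = 2√(403.0 × 1.80) = 53.87 N·s/m, so ζ = c/c_c = 28.2/53.87 = 0.5235.
ω_d = ω_n√(1 − ζ²) = 14.96 × √(1 − 0.274) = 12.75 rad/s.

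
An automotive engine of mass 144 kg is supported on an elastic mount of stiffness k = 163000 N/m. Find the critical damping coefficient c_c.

c_c = 2√(k·m) = 2√(163000 × 144) = 2 × 4845 = 9690 N·s/m.

9690 N·s/m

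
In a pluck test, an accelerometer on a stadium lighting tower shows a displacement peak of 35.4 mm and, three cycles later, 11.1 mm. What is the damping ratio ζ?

Logarithmic decrement δ = (1/n)·ln(x₀/x_n) = (1/3)·ln(35.4/11.1) = (1/3)·ln(3.189) = 0.3866.
ζ = δ/√(4π² + δ²) = 0.3866/√(39.48 + 0.149) = 0.3866/6.295 = 0.06141.

0.0614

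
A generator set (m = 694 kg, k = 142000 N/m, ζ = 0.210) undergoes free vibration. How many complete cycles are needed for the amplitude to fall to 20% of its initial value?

2 cycles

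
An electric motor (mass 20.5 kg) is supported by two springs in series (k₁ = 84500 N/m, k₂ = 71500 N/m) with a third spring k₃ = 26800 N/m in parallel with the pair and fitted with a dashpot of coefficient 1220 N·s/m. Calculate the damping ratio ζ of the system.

0.526

Series pair: k_s = k₁k₂/(k₁+k₂) = (84500)(71500)/(84500 + 71500) = 38730 N/m. In parallel with k₃: k_eq = 38730 + 26800 = 65530 N/m.
ω_n = √(k_eq/m) = √(65530/20.5) = 56.54 rad/s.
Critical damping c_c = 2√(k_eq·m) = 2√(65530 × 20.5) = 2318 N·s/m, so ζ = c/c_c = 1220/2318 = 0.5263.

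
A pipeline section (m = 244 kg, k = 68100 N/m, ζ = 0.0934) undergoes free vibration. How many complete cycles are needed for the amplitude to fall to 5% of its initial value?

Logarithmic decrement δ = 2πζ/√(1 − ζ²) = 2π × 0.09340/√(1 − 0.00872) = 0.5894.
x_n/x₀ = e^(−nδ) ≤ 0.05; take ln: n ≥ ln(1/0.05)/δ = 2.996/0.5894 = 5.082.
So 6 complete cycles are required.

6 cycles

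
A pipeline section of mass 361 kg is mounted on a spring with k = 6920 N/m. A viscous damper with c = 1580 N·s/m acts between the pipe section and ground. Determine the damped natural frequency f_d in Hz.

ω_n = √(k/m) = √(6920/361) = 4.378 rad/s.
Critical damping c_c = 2√(k·m) = 2√(6920 × 361) = 3161 N·s/m, so ζ = c/c_c = 1580/3161 = 0.4998.
ω_d = ω_n√(1 − ζ²) = 4.378 × √(1 − 0.250) = 3.792 rad/s.
f_d = ω_d/(2π) = 0.6035 Hz.

0.604 Hz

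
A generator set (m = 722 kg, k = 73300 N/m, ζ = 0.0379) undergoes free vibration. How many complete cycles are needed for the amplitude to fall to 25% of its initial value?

6 cycles

Logarithmic decrement δ = 2πζ/√(1 − ζ²) = 2π × 0.03790/√(1 − 0.00144) = 0.2383.
x_n/x₀ = e^(−nδ) ≤ 0.25; take ln: n ≥ ln(1/0.25)/δ = 1.386/0.2383 = 5.817.
So 6 complete cycles are required.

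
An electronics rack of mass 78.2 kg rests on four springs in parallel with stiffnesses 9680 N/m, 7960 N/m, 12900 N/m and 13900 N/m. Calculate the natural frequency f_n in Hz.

Parallel springs add: k_eq = 9680 + 7960 + 12900 + 13900 = 44440 N/m.
ω_n = √(k_eq/m) = √(44440/78.2) = √568.3 = 23.84 rad/s.
f_n = ω_n/(2π) = 23.84/6.283 = 3.794 Hz.

3.79 Hz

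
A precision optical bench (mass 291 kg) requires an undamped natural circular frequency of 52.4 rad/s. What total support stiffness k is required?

799000 N/m

k = m·ω_n² = 291 × 52.40² = 291 × 2746 = 799000 N/m.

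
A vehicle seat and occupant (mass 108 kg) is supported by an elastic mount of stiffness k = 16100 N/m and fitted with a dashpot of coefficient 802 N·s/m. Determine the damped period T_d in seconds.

ω_n = √(k/m) = √(16100/108) = 12.21 rad/s.
Critical damping c_c = 2√(k·m) = 2√(16100 × 108) = 2637 N·s/m, so ζ = c/c_c = 802/2637 = 0.3041.
ω_d = ω_n√(1 − ζ²) = 12.21 × √(1 − 0.0925) = 11.63 rad/s.
T_d = 2π/ω_d = 0.5402 s.

0.540 s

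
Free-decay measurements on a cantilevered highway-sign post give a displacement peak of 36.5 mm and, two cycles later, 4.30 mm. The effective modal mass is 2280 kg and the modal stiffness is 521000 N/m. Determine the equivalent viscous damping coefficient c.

11600 N·s/m

Logarithmic decrement δ = (1/n)·ln(x₀/x_n) = (1/2)·ln(36.5/4.30) = (1/2)·ln(8.488) = 1.069.
ζ = δ/√(4π² + δ²) = 1.069/√(39.48 + 1.14) = 1.069/6.374 = 0.1678.
c = ζ · 2√(km) = 0.1678 × 2√(521000 × 2280) = 0.1678 × 68930 = 11570 N·s/m.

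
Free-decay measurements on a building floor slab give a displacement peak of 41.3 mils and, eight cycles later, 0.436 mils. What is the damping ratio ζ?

0.0902

Logarithmic decrement δ = (1/n)·ln(x₀/x_n) = (1/8)·ln(41.3/0.436) = (1/8)·ln(94.72) = 0.5689.
ζ = δ/√(4π² + δ²) = 0.5689/√(39.48 + 0.324) = 0.5689/6.309 = 0.09017.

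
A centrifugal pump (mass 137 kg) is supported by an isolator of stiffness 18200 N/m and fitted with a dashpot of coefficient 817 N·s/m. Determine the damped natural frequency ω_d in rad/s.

ω_n = √(k/m) = √(18200/137) = 11.53 rad/s.
Critical damping c_c = 2√(k·m) = 2√(18200 × 137) = 3158 N·s/m, so ζ = c/c_c = 817/3158 = 0.2587.
ω_d = ω_n√(1 − ζ²) = 11.53 × √(1 − 0.0669) = 11.13 rad/s.

11.1 rad/s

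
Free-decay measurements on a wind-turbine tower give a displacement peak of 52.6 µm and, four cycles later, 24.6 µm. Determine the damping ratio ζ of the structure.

0.0302

Logarithmic decrement δ = (1/n)·ln(x₀/x_n) = (1/4)·ln(52.6/24.6) = (1/4)·ln(2.138) = 0.1900.
ζ = δ/√(4π² + δ²) = 0.1900/√(39.48 + 0.0361) = 0.1900/6.286 = 0.03022.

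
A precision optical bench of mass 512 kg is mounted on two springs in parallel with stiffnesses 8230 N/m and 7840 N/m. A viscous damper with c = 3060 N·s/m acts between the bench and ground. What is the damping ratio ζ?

0.533

Parallel springs add: k_eq = 8230 + 7840 = 16070 N/m.
ω_n = √(k_eq/m) = √(16070/512) = 5.602 rad/s.
Critical damping c_c = 2√(k_eq·m) = 2√(16070 × 512) = 5737 N·s/m, so ζ = c/c_c = 3060/5737 = 0.5334.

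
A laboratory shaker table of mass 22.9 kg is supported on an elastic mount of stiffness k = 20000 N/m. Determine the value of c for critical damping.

c_c = 2√(k·m) = 2√(20000 × 22.9) = 2 × 676.8 = 1354 N·s/m.

1350 N·s/m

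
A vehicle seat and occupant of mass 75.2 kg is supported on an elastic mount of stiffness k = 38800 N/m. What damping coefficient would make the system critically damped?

c_c = 2√(k·m) = 2√(38800 × 75.2) = 2 × 1708 = 3416 N·s/m.

3420 N·s/m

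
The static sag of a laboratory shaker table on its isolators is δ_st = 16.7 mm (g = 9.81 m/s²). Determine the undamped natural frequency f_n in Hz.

3.86 Hz

ω_n = √(g/δ_st) = √(9.81/0.0167) = √587.4 = 24.24 rad/s.
f_n = ω_n/(2π) = 24.24/6.283 = 3.857 Hz.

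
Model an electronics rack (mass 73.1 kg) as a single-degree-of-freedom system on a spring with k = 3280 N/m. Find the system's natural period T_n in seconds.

0.938 s

ω_n = √(k/m) = √(3280/73.1) = √44.87 = 6.699 rad/s.
T_n = 2π/ω_n = 6.283/6.699 = 0.9380 s.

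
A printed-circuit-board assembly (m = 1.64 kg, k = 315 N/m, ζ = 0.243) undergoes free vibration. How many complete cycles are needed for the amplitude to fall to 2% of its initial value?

3 cycles

Logarithmic decrement δ = 2πζ/√(1 − ζ²) = 2π × 0.2430/√(1 − 0.0590) = 1.574.
x_n/x₀ = e^(−nδ) ≤ 0.02; take ln: n ≥ ln(1/0.02)/δ = 3.912/1.574 = 2.485.
So 3 complete cycles are required.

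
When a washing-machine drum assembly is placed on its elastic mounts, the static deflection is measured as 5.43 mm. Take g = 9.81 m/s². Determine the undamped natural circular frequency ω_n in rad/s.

ω_n = √(g/δ_st) = √(9.81/0.00543) = √1807 = 42.50 rad/s.

42.5 rad/s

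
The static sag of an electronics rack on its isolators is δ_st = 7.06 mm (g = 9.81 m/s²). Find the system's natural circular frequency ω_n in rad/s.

37.3 rad/s

ω_n = √(g/δ_st) = √(9.81/0.00706) = √1390 = 37.28 rad/s.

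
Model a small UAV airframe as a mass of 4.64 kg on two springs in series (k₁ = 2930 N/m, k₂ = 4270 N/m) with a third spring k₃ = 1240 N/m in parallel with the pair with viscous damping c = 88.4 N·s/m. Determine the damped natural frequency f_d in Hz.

3.74 Hz

Series pair: k_s = k₁k₂/(k₁+k₂) = (2930)(4270)/(2930 + 4270) = 1738 N/m. In parallel with k₃: k_eq = 1738 + 1240 = 2978 N/m.
ω_n = √(k_eq/m) = √(2978/4.64) = 25.33 rad/s.
Critical damping c_c = 2√(k_eq·m) = 2√(2978 × 4.64) = 235.1 N·s/m, so ζ = c/c_c = 88.4/235.1 = 0.3760.
ω_d = ω_n√(1 − ζ²) = 25.33 × √(1 − 0.141) = 23.47 rad/s.
f_d = ω_d/(2π) = 3.736 Hz.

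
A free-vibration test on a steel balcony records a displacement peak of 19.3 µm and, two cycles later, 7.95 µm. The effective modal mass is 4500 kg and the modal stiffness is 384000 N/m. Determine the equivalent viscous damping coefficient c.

Logarithmic decrement δ = (1/n)·ln(x₀/x_n) = (1/2)·ln(19.3/7.95) = (1/2)·ln(2.428) = 0.4435.
ζ = δ/√(4π² + δ²) = 0.4435/√(39.48 + 0.197) = 0.4435/6.299 = 0.07040.
c = ζ · 2√(km) = 0.07040 × 2√(384000 × 4500) = 0.07040 × 83140 = 5853 N·s/m.

5850 N·s/m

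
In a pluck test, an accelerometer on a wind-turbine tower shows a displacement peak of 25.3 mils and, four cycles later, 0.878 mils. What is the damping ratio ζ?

Logarithmic decrement δ = (1/n)·ln(x₀/x_n) = (1/4)·ln(25.3/0.878) = (1/4)·ln(28.82) = 0.8402.
ζ = δ/√(4π² + δ²) = 0.8402/√(39.48 + 0.706) = 0.8402/6.339 = 0.1325.

0.133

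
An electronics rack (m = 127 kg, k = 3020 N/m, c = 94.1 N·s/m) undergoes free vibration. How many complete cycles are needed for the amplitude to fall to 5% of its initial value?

ζ = c/(2√(km)) = 94.1/(2√(3020 × 127)) = 94.1/1239 = 0.07597.
Logarithmic decrement δ = 2πζ/√(1 − ζ²) = 2π × 0.07597/√(1 − 0.00577) = 0.4787.
x_n/x₀ = e^(−nδ) ≤ 0.05; take ln: n ≥ ln(1/0.05)/δ = 2.996/0.4787 = 6.258.
So 7 complete cycles are required.

7 cycles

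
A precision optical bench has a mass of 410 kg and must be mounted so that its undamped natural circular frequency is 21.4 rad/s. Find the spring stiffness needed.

k = m·ω_n² = 410 × 21.40² = 410 × 458.0 = 187800 N/m.

188000 N/m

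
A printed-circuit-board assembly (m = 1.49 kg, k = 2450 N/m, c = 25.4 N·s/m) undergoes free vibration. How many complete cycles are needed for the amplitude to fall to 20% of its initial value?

ζ = c/(2√(km)) = 25.4/(2√(2450 × 1.49)) = 25.4/120.8 = 0.2102.
Logarithmic decrement δ = 2πζ/√(1 − ζ²) = 2π × 0.2102/√(1 − 0.0442) = 1.351.
x_n/x₀ = e^(−nδ) ≤ 0.2; take ln: n ≥ ln(1/0.2)/δ = 1.609/1.351 = 1.191.
So 2 complete cycles are required.

2 cycles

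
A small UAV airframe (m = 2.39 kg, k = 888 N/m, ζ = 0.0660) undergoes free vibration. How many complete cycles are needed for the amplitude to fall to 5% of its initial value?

Logarithmic decrement δ = 2πζ/√(1 − ζ²) = 2π × 0.06600/√(1 − 0.00436) = 0.4156.
x_n/x₀ = e^(−nδ) ≤ 0.05; take ln: n ≥ ln(1/0.05)/δ = 2.996/0.4156 = 7.208.
So 8 complete cycles are required.

8 cycles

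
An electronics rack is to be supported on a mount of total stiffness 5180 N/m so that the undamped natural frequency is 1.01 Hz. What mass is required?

129 kg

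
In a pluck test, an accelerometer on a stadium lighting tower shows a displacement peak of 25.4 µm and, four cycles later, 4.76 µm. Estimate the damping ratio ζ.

0.0665

Logarithmic decrement δ = (1/n)·ln(x₀/x_n) = (1/4)·ln(25.4/4.76) = (1/4)·ln(5.336) = 0.4186.
ζ = δ/√(4π² + δ²) = 0.4186/√(39.48 + 0.175) = 0.4186/6.297 = 0.06648.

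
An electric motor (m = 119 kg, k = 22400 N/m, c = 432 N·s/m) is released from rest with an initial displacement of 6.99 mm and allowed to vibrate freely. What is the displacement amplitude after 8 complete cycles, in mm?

0.00853 mm

ζ = c/(2√(km)) = 432/(2√(22400 × 119)) = 432/3265 = 0.1323.
Logarithmic decrement δ = 2πζ/√(1 − ζ²) = 2π × 0.1323/√(1 − 0.0175) = 0.8386.
After n cycles, x_n/x₀ = e^(−nδ), so x_8 = 6.99 × e^(−8 × 0.8386) = 6.99 × 0.001220 = 0.008527 mm.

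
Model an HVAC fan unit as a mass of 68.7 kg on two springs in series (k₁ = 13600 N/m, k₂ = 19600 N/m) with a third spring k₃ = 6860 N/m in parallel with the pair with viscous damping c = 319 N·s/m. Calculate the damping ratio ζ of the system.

0.158

Series pair: k_s = k₁k₂/(k₁+k₂) = (13600)(19600)/(13600 + 19600) = 8029 N/m. In parallel with k₃: k_eq = 8029 + 6860 = 14890 N/m.
ω_n = √(k_eq/m) = √(14890/68.7) = 14.72 rad/s.
Critical damping c_c = 2√(k_eq·m) = 2√(14890 × 68.7) = 2023 N·s/m, so ζ = c/c_c = 319/2023 = 0.1577.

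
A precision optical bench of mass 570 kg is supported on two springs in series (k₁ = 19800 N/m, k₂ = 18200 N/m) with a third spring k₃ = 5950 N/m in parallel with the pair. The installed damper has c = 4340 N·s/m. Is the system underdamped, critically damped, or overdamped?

underdamped

Series pair: k_s = k₁k₂/(k₁+k₂) = (19800)(18200)/(19800 + 18200) = 9483 N/m. In parallel with k₃: k_eq = 9483 + 5950 = 15430 N/m.
c_c = 2√(k_eq·m) = 5932 N·s/m; ζ = c/c_c = 4340/5932 = 0.732.
Since ζ < 1 the system is underdamped.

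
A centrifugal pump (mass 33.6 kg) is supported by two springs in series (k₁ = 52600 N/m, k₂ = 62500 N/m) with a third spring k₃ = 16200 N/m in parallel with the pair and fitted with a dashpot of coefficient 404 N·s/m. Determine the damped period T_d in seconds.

0.175 s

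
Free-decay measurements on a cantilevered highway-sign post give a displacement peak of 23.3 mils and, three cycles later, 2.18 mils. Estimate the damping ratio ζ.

Logarithmic decrement δ = (1/n)·ln(x₀/x_n) = (1/3)·ln(23.3/2.18) = (1/3)·ln(10.69) = 0.7897.
ζ = δ/√(4π² + δ²) = 0.7897/√(39.48 + 0.624) = 0.7897/6.333 = 0.1247.

0.125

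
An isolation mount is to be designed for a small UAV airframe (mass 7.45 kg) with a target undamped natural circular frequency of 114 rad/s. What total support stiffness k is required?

96800 N/m

k = m·ω_n² = 7.45 × 114.0² = 7.45 × 13000 = 96820 N/m.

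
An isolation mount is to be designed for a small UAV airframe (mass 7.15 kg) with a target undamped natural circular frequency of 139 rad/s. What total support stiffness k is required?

138000 N/m

k = m·ω_n² = 7.15 × 139.0² = 7.15 × 19320 = 138100 N/m.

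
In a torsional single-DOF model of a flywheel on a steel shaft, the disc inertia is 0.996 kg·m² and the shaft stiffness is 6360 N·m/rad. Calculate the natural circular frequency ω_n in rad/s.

79.9 rad/s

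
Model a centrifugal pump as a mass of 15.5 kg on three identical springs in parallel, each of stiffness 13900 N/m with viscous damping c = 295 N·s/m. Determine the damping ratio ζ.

0.183

Parallel springs add: k_eq = 3 × 13900 = 41700 N/m.
ω_n = √(k_eq/m) = √(41700/15.5) = 51.87 rad/s.
Critical damping c_c = 2√(k_eq·m) = 2√(41700 × 15.5) = 1608 N·s/m, so ζ = c/c_c = 295/1608 = 0.1835.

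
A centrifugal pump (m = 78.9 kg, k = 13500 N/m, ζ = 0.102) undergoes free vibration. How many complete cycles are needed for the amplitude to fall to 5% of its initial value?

Logarithmic decrement δ = 2πζ/√(1 − ζ²) = 2π × 0.1020/√(1 − 0.0104) = 0.6442.
x_n/x₀ = e^(−nδ) ≤ 0.05; take ln: n ≥ ln(1/0.05)/δ = 2.996/0.6442 = 4.650.
So 5 complete cycles are required.

5 cycles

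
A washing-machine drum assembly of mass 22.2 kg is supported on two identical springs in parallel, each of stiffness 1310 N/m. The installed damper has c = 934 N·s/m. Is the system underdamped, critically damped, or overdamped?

overdamped

Parallel springs add: k_eq = 2 × 1310 = 2620 N/m.
c_c = 2√(k_eq·m) = 482.3 N·s/m; ζ = c/c_c = 934/482.3 = 1.94.
Since ζ > 1 the system is overdamped.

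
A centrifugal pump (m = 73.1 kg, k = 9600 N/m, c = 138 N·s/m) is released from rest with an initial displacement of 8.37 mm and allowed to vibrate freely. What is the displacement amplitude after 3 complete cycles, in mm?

ζ = c/(2√(km)) = 138/(2√(9600 × 73.1)) = 138/1675 = 0.08237.
Logarithmic decrement δ = 2πζ/√(1 − ζ²) = 2π × 0.08237/√(1 − 0.00678) = 0.5193.
After n cycles, x_n/x₀ = e^(−nδ), so x_3 = 8.37 × e^(−3 × 0.5193) = 8.37 × 0.2106 = 1.763 mm.

1.76 mm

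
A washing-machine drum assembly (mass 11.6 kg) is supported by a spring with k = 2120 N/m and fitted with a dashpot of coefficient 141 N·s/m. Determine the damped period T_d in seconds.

ω_n = √(k/m) = √(2120/11.6) = 13.52 rad/s.
Critical damping c_c = 2√(k·m) = 2√(2120 × 11.6) = 313.6 N·s/m, so ζ = c/c_c = 141/313.6 = 0.4496.
ω_d = ω_n√(1 − ζ²) = 13.52 × √(1 − 0.202) = 12.08 rad/s.
T_d = 2π/ω_d = 0.5203 s.

0.520 s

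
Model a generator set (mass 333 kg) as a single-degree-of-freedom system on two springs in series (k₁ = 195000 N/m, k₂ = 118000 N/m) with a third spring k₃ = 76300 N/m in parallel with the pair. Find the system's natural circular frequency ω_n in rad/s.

21.2 rad/s

Series pair: k_s = k₁k₂/(k₁+k₂) = (195000)(118000)/(195000 + 118000) = 73510 N/m. In parallel with k₃: k_eq = 73510 + 76300 = 149800 N/m.
ω_n = √(k_eq/m) = √(149800/333) = √449.9 = 21.21 rad/s.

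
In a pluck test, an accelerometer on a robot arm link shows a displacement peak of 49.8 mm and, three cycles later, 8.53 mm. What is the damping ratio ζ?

0.0932

Logarithmic decrement δ = (1/n)·ln(x₀/x_n) = (1/3)·ln(49.8/8.53) = (1/3)·ln(5.838) = 0.5881.
ζ = δ/√(4π² + δ²) = 0.5881/√(39.48 + 0.346) = 0.5881/6.311 = 0.09320.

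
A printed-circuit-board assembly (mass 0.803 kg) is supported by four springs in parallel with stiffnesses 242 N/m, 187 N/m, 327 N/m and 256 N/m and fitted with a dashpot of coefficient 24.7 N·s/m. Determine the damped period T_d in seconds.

Parallel springs add: k_eq = 242 + 187 + 327 + 256 = 1012 N/m.
ω_n = √(k_eq/m) = √(1012/0.803) = 35.50 rad/s.
Critical damping c_c = 2√(k_eq·m) = 2√(1012 × 0.803) = 57.01 N·s/m, so ζ = c/c_c = 24.7/57.01 = 0.4332.
ω_d = ω_n√(1 − ζ²) = 35.50 × √(1 − 0.188) = 32.00 rad/s.
T_d = 2π/ω_d = 0.1964 s.

0.196 s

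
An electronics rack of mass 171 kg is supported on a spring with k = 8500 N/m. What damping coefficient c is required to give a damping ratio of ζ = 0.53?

c_c = 2√(k·m) = 2√(8500 × 171) = 2411 N·s/m.
c = ζ·c_c = 0.53 × 2411 = 1278 N·s/m.

1280 N·s/m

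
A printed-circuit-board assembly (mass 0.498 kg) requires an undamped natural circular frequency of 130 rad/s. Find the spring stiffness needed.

8420 N/m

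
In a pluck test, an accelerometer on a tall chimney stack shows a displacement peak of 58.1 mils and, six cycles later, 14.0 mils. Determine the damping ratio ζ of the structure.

Logarithmic decrement δ = (1/n)·ln(x₀/x_n) = (1/6)·ln(58.1/14.0) = (1/6)·ln(4.150) = 0.2372.
ζ = δ/√(4π² + δ²) = 0.2372/√(39.48 + 0.0563) = 0.2372/6.288 = 0.03772.

0.0377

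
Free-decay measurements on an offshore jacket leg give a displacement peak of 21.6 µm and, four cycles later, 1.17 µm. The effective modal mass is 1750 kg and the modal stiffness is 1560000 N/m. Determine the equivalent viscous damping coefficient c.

Logarithmic decrement δ = (1/n)·ln(x₀/x_n) = (1/4)·ln(21.6/1.17) = (1/4)·ln(18.46) = 0.7289.
ζ = δ/√(4π² + δ²) = 0.7289/√(39.48 + 0.531) = 0.7289/6.325 = 0.1152.
c = ζ · 2√(km) = 0.1152 × 2√(1560000 × 1750) = 0.1152 × 104500 = 12040 N·s/m.

12000 N·s/m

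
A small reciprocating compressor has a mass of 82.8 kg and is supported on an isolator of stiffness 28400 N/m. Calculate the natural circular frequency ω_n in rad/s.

18.5 rad/s

ω_n = √(k/m) = √(28400/82.8) = √343.0 = 18.52 rad/s.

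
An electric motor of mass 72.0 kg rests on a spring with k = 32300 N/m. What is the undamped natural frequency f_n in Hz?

3.37 Hz

ω_n = √(k/m) = √(32300/72.0) = √448.6 = 21.18 rad/s.
f_n = ω_n/(2π) = 21.18/6.283 = 3.371 Hz.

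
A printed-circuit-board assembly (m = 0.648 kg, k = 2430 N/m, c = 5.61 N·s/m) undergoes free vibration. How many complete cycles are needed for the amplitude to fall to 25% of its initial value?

ζ = c/(2√(km)) = 5.61/(2√(2430 × 0.648)) = 5.61/79.36 = 0.07069.
Logarithmic decrement δ = 2πζ/√(1 − ζ²) = 2π × 0.07069/√(1 − 0.00500) = 0.4453.
x_n/x₀ = e^(−nδ) ≤ 0.25; take ln: n ≥ ln(1/0.25)/δ = 1.386/0.4453 = 3.113.
So 4 complete cycles are required.

4 cycles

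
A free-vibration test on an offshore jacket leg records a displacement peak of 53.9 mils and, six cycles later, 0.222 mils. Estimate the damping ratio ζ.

Logarithmic decrement δ = (1/n)·ln(x₀/x_n) = (1/6)·ln(53.9/0.222) = (1/6)·ln(242.8) = 0.9154.
ζ = δ/√(4π² + δ²) = 0.9154/√(39.48 + 0.838) = 0.9154/6.350 = 0.1442.

0.144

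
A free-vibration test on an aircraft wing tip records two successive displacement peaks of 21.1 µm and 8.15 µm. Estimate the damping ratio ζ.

0.150

Logarithmic decrement δ = (1/n)·ln(x₀/x_n) = (1/1)·ln(21.1/8.15) = (1/1)·ln(2.589) = 0.9513.
ζ = δ/√(4π² + δ²) = 0.9513/√(39.48 + 0.905) = 0.9513/6.355 = 0.1497.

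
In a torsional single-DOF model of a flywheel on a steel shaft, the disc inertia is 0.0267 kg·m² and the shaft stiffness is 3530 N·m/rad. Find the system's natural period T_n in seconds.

0.0173 s

ω_n = √(k_t/J) = √(3530/0.0267) = √132200 = 363.6 rad/s.
T_n = 2π/ω_n = 6.283/363.6 = 0.01728 s.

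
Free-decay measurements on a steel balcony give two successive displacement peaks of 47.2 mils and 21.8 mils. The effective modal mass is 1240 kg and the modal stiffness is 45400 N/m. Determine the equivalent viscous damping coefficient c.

1830 N·s/m

Logarithmic decrement δ = (1/n)·ln(x₀/x_n) = (1/1)·ln(47.2/21.8) = (1/1)·ln(2.165) = 0.7725.
ζ = δ/√(4π² + δ²) = 0.7725/√(39.48 + 0.597) = 0.7725/6.330 = 0.1220.
c = ζ · 2√(km) = 0.1220 × 2√(45400 × 1240) = 0.1220 × 15010 = 1831 N·s/m.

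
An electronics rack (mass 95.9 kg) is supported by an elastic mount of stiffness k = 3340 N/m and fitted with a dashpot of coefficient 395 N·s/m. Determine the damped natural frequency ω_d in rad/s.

ω_n = √(k/m) = √(3340/95.9) = 5.902 rad/s.
Critical damping c_c = 2√(k·m) = 2√(3340 × 95.9) = 1132 N·s/m, so ζ = c/c_c = 395/1132 = 0.3490.
ω_d = ω_n√(1 − ζ²) = 5.902 × √(1 − 0.122) = 5.531 rad/s.

5.53 rad/s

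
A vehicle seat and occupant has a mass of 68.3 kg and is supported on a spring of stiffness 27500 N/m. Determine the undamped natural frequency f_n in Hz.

ω_n = √(k/m) = √(27500/68.3) = √402.6 = 20.07 rad/s.
f_n = ω_n/(2π) = 20.07/6.283 = 3.194 Hz.

3.19 Hz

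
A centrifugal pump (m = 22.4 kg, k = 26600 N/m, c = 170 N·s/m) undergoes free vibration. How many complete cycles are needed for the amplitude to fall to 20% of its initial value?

3 cycles

ζ = c/(2√(km)) = 170/(2√(26600 × 22.4)) = 170/1544 = 0.1101.
Logarithmic decrement δ = 2πζ/√(1 − ζ²) = 2π × 0.1101/√(1 − 0.0121) = 0.6961.
x_n/x₀ = e^(−nδ) ≤ 0.2; take ln: n ≥ ln(1/0.2)/δ = 1.609/0.6961 = 2.312.
So 3 complete cycles are required.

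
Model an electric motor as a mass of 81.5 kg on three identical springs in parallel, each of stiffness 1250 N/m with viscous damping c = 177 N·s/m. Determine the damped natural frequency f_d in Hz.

1.07 Hz

Parallel springs add: k_eq = 3 × 1250 = 3750 N/m.
ω_n = √(k_eq/m) = √(3750/81.5) = 6.783 rad/s.
Critical damping c_c = 2√(k_eq·m) = 2√(3750 × 81.5) = 1106 N·s/m, so ζ = c/c_c = 177/1106 = 0.1601.
ω_d = ω_n√(1 − ζ²) = 6.783 × √(1 − 0.0256) = 6.696 rad/s.
f_d = ω_d/(2π) = 1.066 Hz.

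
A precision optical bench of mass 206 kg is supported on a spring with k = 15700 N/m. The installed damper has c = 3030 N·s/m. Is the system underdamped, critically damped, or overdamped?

underdamped

c_c = 2√(k·m) = 3597 N·s/m; ζ = c/c_c = 3030/3597 = 0.842.
Since ζ < 1 the system is underdamped.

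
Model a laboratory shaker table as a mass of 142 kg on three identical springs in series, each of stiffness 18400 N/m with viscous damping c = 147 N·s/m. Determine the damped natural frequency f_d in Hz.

1.04 Hz

Series springs: 1/k_eq = 3/18400, so k_eq = 18400/3 = 6133 N/m.
ω_n = √(k_eq/m) = √(6133/142) = 6.572 rad/s.
Critical damping c_c = 2√(k_eq·m) = 2√(6133 × 142) = 1866 N·s/m, so ζ = c/c_c = 147/1866 = 0.07876.
ω_d = ω_n√(1 − ζ²) = 6.572 × √(1 − 0.00620) = 6.552 rad/s.
f_d = ω_d/(2π) = 1.043 Hz.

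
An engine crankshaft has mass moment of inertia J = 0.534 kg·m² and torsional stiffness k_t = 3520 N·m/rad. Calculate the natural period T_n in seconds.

0.0774 s

ω_n = √(k_t/J) = √(3520/0.534) = √6592 = 81.19 rad/s.
T_n = 2π/ω_n = 6.283/81.19 = 0.07739 s.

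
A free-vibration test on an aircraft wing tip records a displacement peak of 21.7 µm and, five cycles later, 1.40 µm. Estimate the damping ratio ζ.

Logarithmic decrement δ = (1/n)·ln(x₀/x_n) = (1/5)·ln(21.7/1.40) = (1/5)·ln(15.50) = 0.5482.
ζ = δ/√(4π² + δ²) = 0.5482/√(39.48 + 0.300) = 0.5482/6.307 = 0.08691.

0.0869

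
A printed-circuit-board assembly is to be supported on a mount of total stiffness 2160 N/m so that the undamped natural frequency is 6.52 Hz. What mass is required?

1.29 kg

ω_n = 2πf_n = 2π × 6.52 = 40.97 rad/s.
m = k/ω_n² = 2160/40.97² = 2160/1678 = 1.287 kg.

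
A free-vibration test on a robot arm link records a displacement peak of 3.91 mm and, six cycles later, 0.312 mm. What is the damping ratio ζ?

0.0669

Logarithmic decrement δ = (1/n)·ln(x₀/x_n) = (1/6)·ln(3.91/0.312) = (1/6)·ln(12.53) = 0.4214.
ζ = δ/√(4π² + δ²) = 0.4214/√(39.48 + 0.178) = 0.4214/6.297 = 0.06691.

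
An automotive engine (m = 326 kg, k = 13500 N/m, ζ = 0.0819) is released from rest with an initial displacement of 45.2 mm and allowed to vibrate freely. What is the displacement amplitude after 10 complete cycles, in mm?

Logarithmic decrement δ = 2πζ/√(1 − ζ²) = 2π × 0.08190/√(1 − 0.00671) = 0.5163.
After n cycles, x_n/x₀ = e^(−nδ), so x_10 = 45.2 × e^(−10 × 0.5163) = 45.2 × 0.005723 = 0.2587 mm.

0.259 mm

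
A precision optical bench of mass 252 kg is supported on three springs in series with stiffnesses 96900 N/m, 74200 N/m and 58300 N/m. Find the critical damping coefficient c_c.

Series springs: 1/k_eq = 1/96900 + 1/74200 + 1/58300 = 4.095×10^-5, so k_eq = 24420 N/m.
c_c = 2√(k_eq·m) = 2√(24420 × 252) = 2 × 2481 = 4961 N·s/m.

4960 N·s/m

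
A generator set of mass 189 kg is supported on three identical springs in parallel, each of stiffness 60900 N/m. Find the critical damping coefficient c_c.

11800 N·s/m

Parallel springs add: k_eq = 3 × 60900 = 182700 N/m.
c_c = 2√(k_eq·m) = 2√(182700 × 189) = 2 × 5876 = 11750 N·s/m.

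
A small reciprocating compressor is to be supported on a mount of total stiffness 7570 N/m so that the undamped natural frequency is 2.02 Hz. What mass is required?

47.0 kg

ω_n = 2πf_n = 2π × 2.02 = 12.69 rad/s.
m = k/ω_n² = 7570/12.69² = 7570/161.1 = 46.99 kg.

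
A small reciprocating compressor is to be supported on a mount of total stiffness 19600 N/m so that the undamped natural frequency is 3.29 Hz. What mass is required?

ω_n = 2πf_n = 2π × 3.29 = 20.67 rad/s.
m = k/ω_n² = 19600/20.67² = 19600/427.3 = 45.87 kg.

45.9 kg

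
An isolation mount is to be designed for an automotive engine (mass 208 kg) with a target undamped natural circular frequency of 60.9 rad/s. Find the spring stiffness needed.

k = m·ω_n² = 208 × 60.90² = 208 × 3709 = 771400 N/m.

771000 N/m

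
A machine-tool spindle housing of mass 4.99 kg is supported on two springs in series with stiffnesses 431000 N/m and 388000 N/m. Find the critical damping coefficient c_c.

Series springs: 1/k_eq = 1/431000 + 1/388000 = 4.898×10^-6, so k_eq = 204200 N/m.
c_c = 2√(k_eq·m) = 2√(204200 × 4.99) = 2 × 1009 = 2019 N·s/m.

2020 N·s/m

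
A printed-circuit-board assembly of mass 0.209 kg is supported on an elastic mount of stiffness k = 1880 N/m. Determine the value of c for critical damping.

c_c = 2√(k·m) = 2√(1880 × 0.209) = 2 × 19.82 = 39.64 N·s/m.

39.6 N·s/m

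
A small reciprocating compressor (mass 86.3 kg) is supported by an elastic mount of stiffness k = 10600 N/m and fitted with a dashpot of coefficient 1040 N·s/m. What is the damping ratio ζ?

0.544

ω_n = √(k/m) = √(10600/86.3) = 11.08 rad/s.
Critical damping c_c = 2√(k·m) = 2√(10600 × 86.3) = 1913 N·s/m, so ζ = c/c_c = 1040/1913 = 0.5437.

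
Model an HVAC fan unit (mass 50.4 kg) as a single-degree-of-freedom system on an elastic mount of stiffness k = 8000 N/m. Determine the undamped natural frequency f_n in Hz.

2.01 Hz

ω_n = √(k/m) = √(8000/50.4) = √158.7 = 12.60 rad/s.
f_n = ω_n/(2π) = 12.60/6.283 = 2.005 Hz.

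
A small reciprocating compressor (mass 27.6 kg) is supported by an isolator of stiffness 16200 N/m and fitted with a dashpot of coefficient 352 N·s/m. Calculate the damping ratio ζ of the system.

0.263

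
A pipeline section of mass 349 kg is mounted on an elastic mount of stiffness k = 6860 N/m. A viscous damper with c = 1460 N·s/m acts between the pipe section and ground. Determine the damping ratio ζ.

0.472

ω_n = √(k/m) = √(6860/349) = 4.434 rad/s.
Critical damping c_c = 2√(k·m) = 2√(6860 × 349) = 3095 N·s/m, so ζ = c/c_c = 1460/3095 = 0.4718.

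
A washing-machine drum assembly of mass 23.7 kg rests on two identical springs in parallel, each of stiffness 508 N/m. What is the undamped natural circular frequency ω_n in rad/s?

Parallel springs add: k_eq = 2 × 508 = 1016 N/m.
ω_n = √(k_eq/m) = √(1016/23.7) = √42.87 = 6.547 rad/s.

6.55 rad/s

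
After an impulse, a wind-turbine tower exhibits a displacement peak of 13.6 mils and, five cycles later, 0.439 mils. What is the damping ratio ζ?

0.109

Logarithmic decrement δ = (1/n)·ln(x₀/x_n) = (1/5)·ln(13.6/0.439) = (1/5)·ln(30.98) = 0.6867.
ζ = δ/√(4π² + δ²) = 0.6867/√(39.48 + 0.472) = 0.6867/6.321 = 0.1086.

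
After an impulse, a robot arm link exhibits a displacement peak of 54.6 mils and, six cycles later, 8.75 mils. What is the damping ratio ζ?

Logarithmic decrement δ = (1/n)·ln(x₀/x_n) = (1/6)·ln(54.6/8.75) = (1/6)·ln(6.240) = 0.3052.
ζ = δ/√(4π² + δ²) = 0.3052/√(39.48 + 0.0931) = 0.3052/6.291 = 0.04851.

0.0485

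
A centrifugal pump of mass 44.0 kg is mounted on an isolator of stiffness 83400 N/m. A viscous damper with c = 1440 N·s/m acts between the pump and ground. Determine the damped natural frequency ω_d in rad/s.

ω_n = √(k/m) = √(83400/44.0) = 43.54 rad/s.
Critical damping c_c = 2√(k·m) = 2√(83400 × 44.0) = 3831 N·s/m, so ζ = c/c_c = 1440/3831 = 0.3759.
ω_d = ω_n√(1 − ζ²) = 43.54 × √(1 − 0.141) = 40.34 rad/s.

40.3 rad/s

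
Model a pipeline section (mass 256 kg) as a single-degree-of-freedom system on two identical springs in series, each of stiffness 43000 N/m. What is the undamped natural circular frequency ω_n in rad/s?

9.16 rad/s

Series springs: 1/k_eq = 2/43000, so k_eq = 43000/2 = 21500 N/m.
ω_n = √(k_eq/m) = √(21500/256) = √83.98 = 9.164 rad/s.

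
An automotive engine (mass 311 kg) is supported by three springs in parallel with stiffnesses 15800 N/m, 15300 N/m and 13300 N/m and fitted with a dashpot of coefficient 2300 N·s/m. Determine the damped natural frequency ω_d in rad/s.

Parallel springs add: k_eq = 15800 + 15300 + 13300 = 44400 N/m.
ω_n = √(k_eq/m) = √(44400/311) = 11.95 rad/s.
Critical damping c_c = 2√(k_eq·m) = 2√(44400 × 311) = 7432 N·s/m, so ζ = c/c_c = 2300/7432 = 0.3095.
ω_d = ω_n√(1 − ζ²) = 11.95 × √(1 − 0.0958) = 11.36 rad/s.

11.4 rad/s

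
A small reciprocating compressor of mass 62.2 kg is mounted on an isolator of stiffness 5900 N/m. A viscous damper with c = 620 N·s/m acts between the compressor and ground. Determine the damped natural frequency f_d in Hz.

ω_n = √(k/m) = √(5900/62.2) = 9.739 rad/s.
Critical damping c_c = 2√(k·m) = 2√(5900 × 62.2) = 1212 N·s/m, so ζ = c/c_c = 620/1212 = 0.5117.
ω_d = ω_n√(1 − ζ²) = 9.739 × √(1 − 0.262) = 8.368 rad/s.
f_d = ω_d/(2π) = 1.332 Hz.

1.33 Hz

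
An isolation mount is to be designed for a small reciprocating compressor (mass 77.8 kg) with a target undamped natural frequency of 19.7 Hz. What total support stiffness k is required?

ω_n = 2πf_n = 2π × 19.7 = 123.8 rad/s.
k = m·ω_n² = 77.8 × 123.8² = 77.8 × 15320 = 1192000 N/m.

1190000 N/m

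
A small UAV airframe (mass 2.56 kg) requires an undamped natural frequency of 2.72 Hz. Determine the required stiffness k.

ω_n = 2πf_n = 2π × 2.72 = 17.09 rad/s.
k = m·ω_n² = 2.56 × 17.09² = 2.56 × 292.1 = 747.7 N/m.

748 N/m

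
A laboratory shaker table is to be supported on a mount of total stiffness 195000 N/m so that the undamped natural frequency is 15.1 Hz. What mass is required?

ω_n = 2πf_n = 2π × 15.1 = 94.88 rad/s.
m = k/ω_n² = 195000/94.88² = 195000/9001 = 21.66 kg.

21.7 kg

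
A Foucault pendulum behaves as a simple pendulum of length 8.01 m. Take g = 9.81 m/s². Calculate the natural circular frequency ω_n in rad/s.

For a simple pendulum ω_n = √(g/L) = √(9.81/8.01) = √1.225 = 1.107 rad/s.

1.11 rad/s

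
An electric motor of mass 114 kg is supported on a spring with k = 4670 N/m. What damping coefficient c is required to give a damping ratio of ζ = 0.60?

876 N·s/m

c_c = 2√(k·m) = 2√(4670 × 114) = 1459 N·s/m.
c = ζ·c_c = 0.60 × 1459 = 875.6 N·s/m.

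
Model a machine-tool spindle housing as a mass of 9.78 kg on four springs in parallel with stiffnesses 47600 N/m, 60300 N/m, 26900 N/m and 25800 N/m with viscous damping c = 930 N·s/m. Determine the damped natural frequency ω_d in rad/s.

Parallel springs add: k_eq = 47600 + 60300 + 26900 + 25800 = 160600 N/m.
ω_n = √(k_eq/m) = √(160600/9.78) = 128.1 rad/s.
Critical damping c_c = 2√(k_eq·m) = 2√(160600 × 9.78) = 2507 N·s/m, so ζ = c/c_c = 930/2507 = 0.3710.
ω_d = ω_n√(1 − ζ²) = 128.1 × √(1 − 0.138) = 119.0 rad/s.

119 rad/s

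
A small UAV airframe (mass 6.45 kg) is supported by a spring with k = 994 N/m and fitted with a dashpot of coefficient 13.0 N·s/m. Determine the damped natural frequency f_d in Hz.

ω_n = √(k/m) = √(994.0/6.45) = 12.41 rad/s.
Critical damping c_c = 2√(k·m) = 2√(994.0 × 6.45) = 160.1 N·s/m, so ζ = c/c_c = 13.0/160.1 = 0.08118.
ω_d = ω_n√(1 − ζ²) = 12.41 × √(1 − 0.00659) = 12.37 rad/s.
f_d = ω_d/(2π) = 1.969 Hz.

1.97 Hz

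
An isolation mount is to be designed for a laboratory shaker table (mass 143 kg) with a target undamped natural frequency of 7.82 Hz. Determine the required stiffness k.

345000 N/m

ω_n = 2πf_n = 2π × 7.82 = 49.13 rad/s.
k = m·ω_n² = 143 × 49.13² = 143 × 2414 = 345200 N/m.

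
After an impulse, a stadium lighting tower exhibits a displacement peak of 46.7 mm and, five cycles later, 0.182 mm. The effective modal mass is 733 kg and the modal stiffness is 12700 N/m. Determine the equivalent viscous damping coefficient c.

Logarithmic decrement δ = (1/n)·ln(x₀/x_n) = (1/5)·ln(46.7/0.182) = (1/5)·ln(256.6) = 1.109.
ζ = δ/√(4π² + δ²) = 1.109/√(39.48 + 1.23) = 1.109/6.380 = 0.1739.
c = ζ · 2√(km) = 0.1739 × 2√(12700 × 733) = 0.1739 × 6102 = 1061 N·s/m.

1060 N·s/m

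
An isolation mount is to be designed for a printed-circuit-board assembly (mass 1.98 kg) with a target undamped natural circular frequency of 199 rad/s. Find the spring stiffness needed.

78400 N/m

k = m·ω_n² = 1.98 × 199.0² = 1.98 × 39600 = 78410 N/m.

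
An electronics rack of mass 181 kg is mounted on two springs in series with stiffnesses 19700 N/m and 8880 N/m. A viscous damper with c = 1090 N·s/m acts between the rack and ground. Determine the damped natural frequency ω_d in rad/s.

4.98 rad/s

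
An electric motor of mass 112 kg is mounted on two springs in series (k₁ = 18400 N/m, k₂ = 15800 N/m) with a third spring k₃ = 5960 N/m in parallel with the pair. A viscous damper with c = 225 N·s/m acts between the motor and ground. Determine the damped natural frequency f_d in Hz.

Series pair: k_s = k₁k₂/(k₁+k₂) = (18400)(15800)/(18400 + 15800) = 8501 N/m. In parallel with k₃: k_eq = 8501 + 5960 = 14460 N/m.
ω_n = √(k_eq/m) = √(14460/112) = 11.36 rad/s.
Critical damping c_c = 2√(k_eq·m) = 2√(14460 × 112) = 2545 N·s/m, so ζ = c/c_c = 225/2545 = 0.08840.
ω_d = ω_n√(1 − ζ²) = 11.36 × √(1 − 0.00781) = 11.32 rad/s.
f_d = ω_d/(2π) = 1.801 Hz.

1.80 Hz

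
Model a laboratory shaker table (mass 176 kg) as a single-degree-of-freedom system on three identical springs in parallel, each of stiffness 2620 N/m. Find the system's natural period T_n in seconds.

0.940 s

Parallel springs add: k_eq = 3 × 2620 = 7860 N/m.
ω_n = √(k_eq/m) = √(7860/176) = √44.66 = 6.683 rad/s.
T_n = 2π/ω_n = 6.283/6.683 = 0.9402 s.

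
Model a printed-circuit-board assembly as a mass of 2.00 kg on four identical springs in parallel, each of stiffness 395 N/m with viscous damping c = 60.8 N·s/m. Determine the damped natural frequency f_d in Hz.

Parallel springs add: k_eq = 4 × 395 = 1580 N/m.
ω_n = √(k_eq/m) = √(1580/2.00) = 28.11 rad/s.
Critical damping c_c = 2√(k_eq·m) = 2√(1580 × 2.00) = 112.4 N·s/m, so ζ = c/c_c = 60.8/112.4 = 0.5408.
ω_d = ω_n√(1 − ζ²) = 28.11 × √(1 − 0.292) = 23.64 rad/s.
f_d = ω_d/(2π) = 3.763 Hz.

3.76 Hz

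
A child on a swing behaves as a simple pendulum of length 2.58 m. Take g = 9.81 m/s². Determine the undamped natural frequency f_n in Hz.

0.310 Hz

For a simple pendulum ω_n = √(g/L) = √(9.81/2.58) = √3.802 = 1.950 rad/s.
f_n = ω_n/(2π) = 1.950/6.283 = 0.3103 Hz.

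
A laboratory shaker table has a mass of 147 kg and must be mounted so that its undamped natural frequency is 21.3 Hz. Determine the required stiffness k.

2630000 N/m

ω_n = 2πf_n = 2π × 21.3 = 133.8 rad/s.
k = m·ω_n² = 147 × 133.8² = 147 × 17910 = 2633000 N/m.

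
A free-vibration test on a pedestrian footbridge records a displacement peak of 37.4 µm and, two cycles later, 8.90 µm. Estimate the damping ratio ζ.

Logarithmic decrement δ = (1/n)·ln(x₀/x_n) = (1/2)·ln(37.4/8.90) = (1/2)·ln(4.202) = 0.7178.
ζ = δ/√(4π² + δ²) = 0.7178/√(39.48 + 0.515) = 0.7178/6.324 = 0.1135.

0.114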